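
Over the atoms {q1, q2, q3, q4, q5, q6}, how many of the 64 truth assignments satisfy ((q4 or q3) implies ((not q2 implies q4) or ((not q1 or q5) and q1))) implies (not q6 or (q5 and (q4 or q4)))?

Initial set: {(((q4 or q3) implies ((not q2 implies q4) or ((not q1 or q5) and q1))) implies (not q6 or (q5 and (q4 or q4))))}.
(((q4 or q3) implies ((not q2 implies q4) or ((not q1 or q5) and q1))) implies (not q6 or (q5 and (q4 or q4)))): β-rule — branch into not ((q4 or q3) implies ((not q2 implies q4) or ((not q1 or q5) and q1)))  //  (not q6 or (q5 and (q4 or q4))).
  branch 1 (add not ((q4 or q3) implies ((not q2 implies q4) or ((not q1 or q5) and q1)))):
    not ((q4 or q3) implies ((not q2 implies q4) or ((not q1 or q5) and q1))): α-rule — add (q4 or q3), not ((not q2 implies q4) or ((not q1 or q5) and q1)).
    not ((not q2 implies q4) or ((not q1 or q5) and q1)): α-rule — add not (not q2 implies q4), not ((not q1 or q5) and q1).
    not (not q2 implies q4): α-rule — add not q2, not q4.
    (q4 or q3): β-rule — branch into q4  //  q3.
      branch 1.1 (add q4):
        × closes — contains both q4 and not q4.
      branch 1.2 (add q3):
        not ((not q1 or q5) and q1): β-rule — branch into not (not q1 or q5)  //  not q1.
          branch 1.2.1 (add not (not q1 or q5)):
            not (not q1 or q5): α-rule — add not not q1, not q5.
            ○ open, literals {q1=1, q2=0, q3=1, q4=0, q5=0}.
          branch 1.2.2 (add not q1):
            ○ open, literals {q1=0, q2=0, q3=1, q4=0}.
  branch 2 (add (not q6 or (q5 and (q4 or q4)))):
    (not q6 or (q5 and (q4 or q4))): β-rule — branch into not q6  //  (q5 and (q4 or q4)).
      branch 2.1 (add not q6):
        ○ open, literals {q6=0}.
      branch 2.2 (add (q5 and (q4 or q4))):
        (q5 and (q4 or q4)): α-rule — add q5, (q4 or q4).
        (q4 or q4): β-rule — branch into q4  //  q4.
          branch 2.2.1 (add q4):
            ○ open, literals {q4=1, q5=1}.
          branch 2.2.2 (add q4):
            ○ open, literals {q4=1, q5=1}.
1 branch closed, 5 open.
Each open branch fixes some atoms; the unmentioned ones are free. Counting distinct full assignments: branch {q1=1, q2=0, q3=1, q4=0, q5=0} (q6) contributes 2 new; branch {q1=0, q2=0, q3=1, q4=0} (q5, q6) contributes 4 new; branch {q6=0} (q1, q2, q3, q4, q5) contributes 29 new; branch {q4=1, q5=1} (q1, q2, q3, q6) contributes 8 new; branch {q4=1, q5=1} (q1, q2, q3, q6) contributes 0 new. Total: 43.

43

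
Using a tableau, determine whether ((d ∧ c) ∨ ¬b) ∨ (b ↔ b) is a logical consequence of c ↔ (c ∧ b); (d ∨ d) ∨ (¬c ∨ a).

Yes

Initial set: {(c ↔ (c ∧ b)); ((d ∨ d) ∨ (¬c ∨ a)); ¬(((d ∧ c) ∨ ¬b) ∨ (b ↔ b))}.
¬(((d ∧ c) ∨ ¬b) ∨ (b ↔ b)): α-rule — add ¬((d ∧ c) ∨ ¬b), ¬(b ↔ b).
¬((d ∧ c) ∨ ¬b): α-rule — add ¬(d ∧ c), ¬¬b.
(c ↔ (c ∧ b)): β-rule — branch into c, (c ∧ b)  //  ¬c, ¬(c ∧ b).
  branch 1 (add c, (c ∧ b)):
    (c ∧ b): α-rule — add c, b.
    ((d ∨ d) ∨ (¬c ∨ a)): β-rule — branch into (d ∨ d)  //  (¬c ∨ a).
      branch 1.1 (add (d ∨ d)):
        ¬(b ↔ b): β-rule — branch into b, ¬b  //  ¬b, b.
          branch 1.1.1 (add b, ¬b):
            × closes — contains both b and ¬b.
          branch 1.1.2 (add ¬b, b):
            × closes — contains both b and ¬b.
      branch 1.2 (add (¬c ∨ a)):
        ¬(b ↔ b): β-rule — branch into b, ¬b  //  ¬b, b.
          branch 1.2.1 (add b, ¬b):
            × closes — contains both b and ¬b.
          branch 1.2.2 (add ¬b, b):
            × closes — contains both b and ¬b.
  branch 2 (add ¬c, ¬(c ∧ b)):
    ((d ∨ d) ∨ (¬c ∨ a)): β-rule — branch into (d ∨ d)  //  (¬c ∨ a).
      branch 2.1 (add (d ∨ d)):
        ¬(b ↔ b): β-rule — branch into b, ¬b  //  ¬b, b.
          branch 2.1.1 (add b, ¬b):
            × closes — contains both b and ¬b.
          branch 2.1.2 (add ¬b, b):
            × closes — contains both b and ¬b.
      branch 2.2 (add (¬c ∨ a)):
        ¬(b ↔ b): β-rule — branch into b, ¬b  //  ¬b, b.
          branch 2.2.1 (add b, ¬b):
            × closes — contains both b and ¬b.
          branch 2.2.2 (add ¬b, b):
            × closes — contains both b and ¬b.
All 8 branches close.
Every branch closed, so the premises entail the conclusion.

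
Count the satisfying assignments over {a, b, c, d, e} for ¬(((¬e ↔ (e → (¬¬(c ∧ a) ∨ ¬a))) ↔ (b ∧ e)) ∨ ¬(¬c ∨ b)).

Initial set: {¬(((¬e ↔ (e → (¬¬(c ∧ a) ∨ ¬a))) ↔ (b ∧ e)) ∨ ¬(¬c ∨ b))}.
¬(((¬e ↔ (e → (¬¬(c ∧ a) ∨ ¬a))) ↔ (b ∧ e)) ∨ ¬(¬c ∨ b)): α-rule — add ¬((¬e ↔ (e → (¬¬(c ∧ a) ∨ ¬a))) ↔ (b ∧ e)), ¬¬(¬c ∨ b).
¬((¬e ↔ (e → (¬¬(c ∧ a) ∨ ¬a))) ↔ (b ∧ e)): β-rule — branch into (¬e ↔ (e → (¬¬(c ∧ a) ∨ ¬a))), ¬(b ∧ e)  //  ¬(¬e ↔ (e → (¬¬(c ∧ a) ∨ ¬a))), (b ∧ e).
  branch 1 (add (¬e ↔ (e → (¬¬(c ∧ a) ∨ ¬a))), ¬(b ∧ e)):
    ¬¬(¬c ∨ b): β-rule — branch into ¬c  //  b.
      branch 1.1 (add ¬c):
        (¬e ↔ (e → (¬¬(c ∧ a) ∨ ¬a))): β-rule — branch into ¬e, (e → (¬¬(c ∧ a) ∨ ¬a))  //  ¬¬e, ¬(e → (¬¬(c ∧ a) ∨ ¬a)).
          branch 1.1.1 (add ¬e, (e → (¬¬(c ∧ a) ∨ ¬a))):
            ¬(b ∧ e): β-rule — branch into ¬b  //  ¬e.
              branch 1.1.1.1 (add ¬b):
                (e → (¬¬(c ∧ a) ∨ ¬a)): β-rule — branch into ¬e  //  (¬¬(c ∧ a) ∨ ¬a).
                  branch 1.1.1.1.1 (add ¬e):
                    ○ open, literals {b=F, c=F, e=F}.
                  branch 1.1.1.1.2 (add (¬¬(c ∧ a) ∨ ¬a)):
                    (¬¬(c ∧ a) ∨ ¬a): β-rule — branch into ¬¬(c ∧ a)  //  ¬a.
                      branch 1.1.1.1.2.1 (add ¬¬(c ∧ a)):
                        ¬¬(c ∧ a): drop double negation, giving (c ∧ a).
                        (c ∧ a): α-rule — add c, a.
                        × closes — contains both c and ¬c.
                      branch 1.1.1.1.2.2 (add ¬a):
                        ○ open, literals {a=F, b=F, c=F, e=F}.
              branch 1.1.1.2 (add ¬e):
                (e → (¬¬(c ∧ a) ∨ ¬a)): β-rule — branch into ¬e  //  (¬¬(c ∧ a) ∨ ¬a).
                  branch 1.1.1.2.1 (add ¬e):
                    ○ open, literals {c=F, e=F}.
                  branch 1.1.1.2.2 (add (¬¬(c ∧ a) ∨ ¬a)):
                    (¬¬(c ∧ a) ∨ ¬a): β-rule — branch into ¬¬(c ∧ a)  //  ¬a.
                      branch 1.1.1.2.2.1 (add ¬¬(c ∧ a)):
                        ¬¬(c ∧ a): drop double negation, giving (c ∧ a).
                        (c ∧ a): α-rule — add c, a.
                        × closes — contains both c and ¬c.
                      branch 1.1.1.2.2.2 (add ¬a):
                        ○ open, literals {a=F, c=F, e=F}.
          branch 1.1.2 (add ¬¬e, ¬(e → (¬¬(c ∧ a) ∨ ¬a))):
            ¬(e → (¬¬(c ∧ a) ∨ ¬a)): α-rule — add e, ¬(¬¬(c ∧ a) ∨ ¬a).
            ¬(¬¬(c ∧ a) ∨ ¬a): α-rule — add ¬¬¬(c ∧ a), ¬¬a.
            ¬¬¬(c ∧ a): drop double negation, giving ¬(c ∧ a).
            ¬(b ∧ e): β-rule — branch into ¬b  //  ¬e.
              branch 1.1.2.1 (add ¬b):
                ¬(c ∧ a): β-rule — branch into ¬c  //  ¬a.
                  branch 1.1.2.1.1 (add ¬c):
                    ○ open, literals {a=T, b=F, c=F, e=T}.
                  branch 1.1.2.1.2 (add ¬a):
                    × closes — contains both a and ¬a.
              branch 1.1.2.2 (add ¬e):
                × closes — contains both e and ¬e.
      branch 1.2 (add b):
        (¬e ↔ (e → (¬¬(c ∧ a) ∨ ¬a))): β-rule — branch into ¬e, (e → (¬¬(c ∧ a) ∨ ¬a))  //  ¬¬e, ¬(e → (¬¬(c ∧ a) ∨ ¬a)).
          branch 1.2.1 (add ¬e, (e → (¬¬(c ∧ a) ∨ ¬a))):
            ¬(b ∧ e): β-rule — branch into ¬b  //  ¬e.
              branch 1.2.1.1 (add ¬b):
                × closes — contains both b and ¬b.
              branch 1.2.1.2 (add ¬e):
                (e → (¬¬(c ∧ a) ∨ ¬a)): β-rule — branch into ¬e  //  (¬¬(c ∧ a) ∨ ¬a).
                  branch 1.2.1.2.1 (add ¬e):
                    ○ open, literals {b=T, e=F}.
                  branch 1.2.1.2.2 (add (¬¬(c ∧ a) ∨ ¬a)):
                    (¬¬(c ∧ a) ∨ ¬a): β-rule — branch into ¬¬(c ∧ a)  //  ¬a.
                      branch 1.2.1.2.2.1 (add ¬¬(c ∧ a)):
                        ¬¬(c ∧ a): drop double negation, giving (c ∧ a).
                        (c ∧ a): α-rule — add c, a.
                        ○ open, literals {a=T, b=T, c=T, e=F}.
                      branch 1.2.1.2.2.2 (add ¬a):
                        ○ open, literals {a=F, b=T, e=F}.
          branch 1.2.2 (add ¬¬e, ¬(e → (¬¬(c ∧ a) ∨ ¬a))):
            ¬(e → (¬¬(c ∧ a) ∨ ¬a)): α-rule — add e, ¬(¬¬(c ∧ a) ∨ ¬a).
            ¬(¬¬(c ∧ a) ∨ ¬a): α-rule — add ¬¬¬(c ∧ a), ¬¬a.
            ¬¬¬(c ∧ a): drop double negation, giving ¬(c ∧ a).
            ¬(b ∧ e): β-rule — branch into ¬b  //  ¬e.
              branch 1.2.2.1 (add ¬b):
                × closes — contains both b and ¬b.
              branch 1.2.2.2 (add ¬e):
                × closes — contains both e and ¬e.
  branch 2 (add ¬(¬e ↔ (e → (¬¬(c ∧ a) ∨ ¬a))), (b ∧ e)):
    (b ∧ e): α-rule — add b, e.
    ¬¬(¬c ∨ b): β-rule — branch into ¬c  //  b.
      branch 2.1 (add ¬c):
        ¬(¬e ↔ (e → (¬¬(c ∧ a) ∨ ¬a))): β-rule — branch into ¬e, ¬(e → (¬¬(c ∧ a) ∨ ¬a))  //  ¬¬e, (e → (¬¬(c ∧ a) ∨ ¬a)).
          branch 2.1.1 (add ¬e, ¬(e → (¬¬(c ∧ a) ∨ ¬a))):
            × closes — contains both e and ¬e.
          branch 2.1.2 (add ¬¬e, (e → (¬¬(c ∧ a) ∨ ¬a))):
            (e → (¬¬(c ∧ a) ∨ ¬a)): β-rule — branch into ¬e  //  (¬¬(c ∧ a) ∨ ¬a).
              branch 2.1.2.1 (add ¬e):
                × closes — contains both e and ¬e.
              branch 2.1.2.2 (add (¬¬(c ∧ a) ∨ ¬a)):
                (¬¬(c ∧ a) ∨ ¬a): β-rule — branch into ¬¬(c ∧ a)  //  ¬a.
                  branch 2.1.2.2.1 (add ¬¬(c ∧ a)):
                    ¬¬(c ∧ a): drop double negation, giving (c ∧ a).
                    (c ∧ a): α-rule — add c, a.
                    × closes — contains both c and ¬c.
                  branch 2.1.2.2.2 (add ¬a):
                    ○ open, literals {a=F, b=T, c=F, e=T}.
      branch 2.2 (add b):
        ¬(¬e ↔ (e → (¬¬(c ∧ a) ∨ ¬a))): β-rule — branch into ¬e, ¬(e → (¬¬(c ∧ a) ∨ ¬a))  //  ¬¬e, (e → (¬¬(c ∧ a) ∨ ¬a)).
          branch 2.2.1 (add ¬e, ¬(e → (¬¬(c ∧ a) ∨ ¬a))):
            × closes — contains both e and ¬e.
          branch 2.2.2 (add ¬¬e, (e → (¬¬(c ∧ a) ∨ ¬a))):
            (e → (¬¬(c ∧ a) ∨ ¬a)): β-rule — branch into ¬e  //  (¬¬(c ∧ a) ∨ ¬a).
              branch 2.2.2.1 (add ¬e):
                × closes — contains both e and ¬e.
              branch 2.2.2.2 (add (¬¬(c ∧ a) ∨ ¬a)):
                (¬¬(c ∧ a) ∨ ¬a): β-rule — branch into ¬¬(c ∧ a)  //  ¬a.
                  branch 2.2.2.2.1 (add ¬¬(c ∧ a)):
                    ¬¬(c ∧ a): drop double negation, giving (c ∧ a).
                    (c ∧ a): α-rule — add c, a.
                    ○ open, literals {a=T, b=T, c=T, e=T}.
                  branch 2.2.2.2.2 (add ¬a):
                    ○ open, literals {a=F, b=T, e=T}.
12 branches closed, 11 open.
Each open branch fixes some atoms; the unmentioned ones are free. Counting distinct full assignments: branch {b=F, c=F, e=F} (a, d) contributes 4 new; branch {a=F, b=F, c=F, e=F} (d) contributes 0 new; branch {c=F, e=F} (a, b, d) contributes 4 new; branch {a=F, c=F, e=F} (b, d) contributes 0 new; branch {a=T, b=F, c=F, e=T} (d) contributes 2 new; branch {b=T, e=F} (a, c, d) contributes 4 new; branch {a=T, b=T, c=T, e=F} (d) contributes 0 new; branch {a=F, b=T, e=F} (c, d) contributes 0 new; branch {a=F, b=T, c=F, e=T} (d) contributes 2 new; branch {a=T, b=T, c=T, e=T} (d) contributes 2 new; branch {a=F, b=T, e=T} (c, d) contributes 2 new. Total: 20.

20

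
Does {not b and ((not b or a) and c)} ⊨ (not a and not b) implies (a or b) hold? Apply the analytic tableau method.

No

Initial set: {(not b and ((not b or a) and c)); not ((not a and not b) implies (a or b))}.
(not b and ((not b or a) and c)): α-rule — add not b, ((not b or a) and c).
not ((not a and not b) implies (a or b)): α-rule — add (not a and not b), not (a or b).
((not b or a) and c): α-rule — add (not b or a), c.
(not a and not b): α-rule — add not a, not b.
not (a or b): α-rule — add not a, not b.
(not b or a): β-rule — branch into not b  //  a.
  branch 1 (add not b):
    ○ open, literals {a=F, b=F, c=T}.
  branch 2 (add a):
    × closes — contains both a and not a.
1 branch closed, 1 open.
An open branch gives a countermodel: a=F, b=F, c=T (unmentioned atoms arbitrary); the premises hold there but the conclusion fails.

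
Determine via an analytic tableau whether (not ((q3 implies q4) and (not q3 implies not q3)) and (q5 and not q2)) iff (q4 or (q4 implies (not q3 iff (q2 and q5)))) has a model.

Satisfiable

Initial set: {T ((not ((q3 implies q4) and (not q3 implies not q3)) and (q5 and not q2)) iff (q4 or (q4 implies (not q3 iff (q2 and q5)))))}.
T ((not ((q3 implies q4) and (not q3 implies not q3)) and (q5 and not q2)) iff (q4 or (q4 implies (not q3 iff (q2 and q5))))): β-rule — branch into T (not ((q3 implies q4) and (not q3 implies not q3)) and (q5 and not q2)), T (q4 or (q4 implies (not q3 iff (q2 and q5))))  //  F (not ((q3 implies q4) and (not q3 implies not q3)) and (q5 and not q2)), F (q4 or (q4 implies (not q3 iff (q2 and q5)))).
  branch 1 (add T (not ((q3 implies q4) and (not q3 implies not q3)) and (q5 and not q2)), T (q4 or (q4 implies (not q3 iff (q2 and q5))))):
    T (not ((q3 implies q4) and (not q3 implies not q3)) and (q5 and not q2)): α-rule — add T not ((q3 implies q4) and (not q3 implies not q3)), T (q5 and not q2).
    T (q5 and not q2): α-rule — add T q5, T not q2.
    T (q4 or (q4 implies (not q3 iff (q2 and q5)))): β-rule — branch into T q4  //  T (q4 implies (not q3 iff (q2 and q5))).
      branch 1.1 (add T q4):
        T not ((q3 implies q4) and (not q3 implies not q3)): β-rule — branch into F (q3 implies q4)  //  F (not q3 implies not q3).
          branch 1.1.1 (add F (q3 implies q4)):
            F (q3 implies q4): α-rule — add T q3, F q4.
            × closes — contains both q4 and not q4.
          branch 1.1.2 (add F (not q3 implies not q3)):
            F (not q3 implies not q3): α-rule — add T not q3, F not q3.
            × closes — contains both q3 and not q3.
      branch 1.2 (add T (q4 implies (not q3 iff (q2 and q5)))):
        T not ((q3 implies q4) and (not q3 implies not q3)): β-rule — branch into F (q3 implies q4)  //  F (not q3 implies not q3).
          branch 1.2.1 (add F (q3 implies q4)):
            F (q3 implies q4): α-rule — add T q3, F q4.
            T (q4 implies (not q3 iff (q2 and q5))): β-rule — branch into F q4  //  T (not q3 iff (q2 and q5)).
              branch 1.2.1.1 (add F q4):
                ○ open, literals {q2=false, q3=true, q4=false, q5=true}.
              branch 1.2.1.2 (add T (not q3 iff (q2 and q5))):
                T (not q3 iff (q2 and q5)): β-rule — branch into T not q3, T (q2 and q5)  //  F not q3, F (q2 and q5).
                  branch 1.2.1.2.1 (add T not q3, T (q2 and q5)):
                    × closes — contains both q3 and not q3.
                  branch 1.2.1.2.2 (add F not q3, F (q2 and q5)):
                    F (q2 and q5): β-rule — branch into F q2  //  F q5.
                      branch 1.2.1.2.2.1 (add F q2):
                        ○ open, literals {q2=false, q3=true, q4=false, q5=true}.
                      branch 1.2.1.2.2.2 (add F q5):
                        × closes — contains both q5 and not q5.
          branch 1.2.2 (add F (not q3 implies not q3)):
            F (not q3 implies not q3): α-rule — add T not q3, F not q3.
            × closes — contains both q3 and not q3.
  branch 2 (add F (not ((q3 implies q4) and (not q3 implies not q3)) and (q5 and not q2)), F (q4 or (q4 implies (not q3 iff (q2 and q5))))):
    F (q4 or (q4 implies (not q3 iff (q2 and q5)))): α-rule — add F q4, F (q4 implies (not q3 iff (q2 and q5))).
    F (q4 implies (not q3 iff (q2 and q5))): α-rule — add T q4, F (not q3 iff (q2 and q5)).
    × closes — contains both q4 and not q4.
6 branches closed, 2 open.
An open branch gives a satisfying assignment: q2=false, q3=true, q4=false, q5=true.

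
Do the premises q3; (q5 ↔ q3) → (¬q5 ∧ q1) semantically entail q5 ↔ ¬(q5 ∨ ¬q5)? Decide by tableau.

Yes

Initial set: {q3; ((q5 ↔ q3) → (¬q5 ∧ q1)); ¬(q5 ↔ ¬(q5 ∨ ¬q5))}.
((q5 ↔ q3) → (¬q5 ∧ q1)): β-rule — branch into ¬(q5 ↔ q3)  //  (¬q5 ∧ q1).
  branch 1 (add ¬(q5 ↔ q3)):
    ¬(q5 ↔ ¬(q5 ∨ ¬q5)): β-rule — branch into q5, ¬¬(q5 ∨ ¬q5)  //  ¬q5, ¬(q5 ∨ ¬q5).
      branch 1.1 (add q5, ¬¬(q5 ∨ ¬q5)):
        ¬(q5 ↔ q3): β-rule — branch into q5, ¬q3  //  ¬q5, q3.
          branch 1.1.1 (add q5, ¬q3):
            × closes — contains both q3 and ¬q3.
          branch 1.1.2 (add ¬q5, q3):
            × closes — contains both q5 and ¬q5.
      branch 1.2 (add ¬q5, ¬(q5 ∨ ¬q5)):
        ¬(q5 ∨ ¬q5): α-rule — add ¬q5, ¬¬q5.
        × closes — contains both q5 and ¬q5.
  branch 2 (add (¬q5 ∧ q1)):
    (¬q5 ∧ q1): α-rule — add ¬q5, q1.
    ¬(q5 ↔ ¬(q5 ∨ ¬q5)): β-rule — branch into q5, ¬¬(q5 ∨ ¬q5)  //  ¬q5, ¬(q5 ∨ ¬q5).
      branch 2.1 (add q5, ¬¬(q5 ∨ ¬q5)):
        × closes — contains both q5 and ¬q5.
      branch 2.2 (add ¬q5, ¬(q5 ∨ ¬q5)):
        ¬(q5 ∨ ¬q5): α-rule — add ¬q5, ¬¬q5.
        × closes — contains both q5 and ¬q5.
All 5 branches close.
Every branch closed, so the premises entail the conclusion.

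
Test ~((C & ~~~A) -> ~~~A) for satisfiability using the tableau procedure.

Initial set: {~((C & ~~~A) -> ~~~A)}.
~((C & ~~~A) -> ~~~A): α-rule — add (C & ~~~A), ~~~~A.
(C & ~~~A): α-rule — add C, ~~~A.
~~~~A: drop double negation, giving ~~A.
~~~A: drop double negation, giving ~A.
× closes — contains both A and ~A.
All 1 branch closes.
Every branch closed; the formula is unsatisfiable.

Unsatisfiable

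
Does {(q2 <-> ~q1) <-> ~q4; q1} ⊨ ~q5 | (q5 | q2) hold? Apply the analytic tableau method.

Yes

Initial set: {((q2 <-> ~q1) <-> ~q4); q1; ~(~q5 | (q5 | q2))}.
~(~q5 | (q5 | q2)): α-rule — add ~~q5, ~(q5 | q2).
~(q5 | q2): α-rule — add ~q5, ~q2.
× closes — contains both q5 and ~q5.
All 1 branch closes.
Every branch closed, so the premises entail the conclusion.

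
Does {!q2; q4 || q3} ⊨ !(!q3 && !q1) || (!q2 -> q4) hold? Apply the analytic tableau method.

Yes

Initial set: {!q2; (q4 || q3); !(!(!q3 && !q1) || (!q2 -> q4))}.
!(!(!q3 && !q1) || (!q2 -> q4)): α-rule — add !!(!q3 && !q1), !(!q2 -> q4).
!!(!q3 && !q1): α-rule — add !q3, !q1.
!(!q2 -> q4): α-rule — add !q2, !q4.
(q4 || q3): β-rule — branch into q4  //  q3.
  branch 1 (add q4):
    × closes — contains both q4 and !q4.
  branch 2 (add q3):
    × closes — contains both q3 and !q3.
All 2 branches close.
Every branch closed, so the premises entail the conclusion.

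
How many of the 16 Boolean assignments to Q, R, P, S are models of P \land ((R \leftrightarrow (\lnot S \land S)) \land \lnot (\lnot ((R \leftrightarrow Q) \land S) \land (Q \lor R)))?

2

Initial set: {(P \land ((R \leftrightarrow (\lnot S \land S)) \land \lnot (\lnot ((R \leftrightarrow Q) \land S) \land (Q \lor R))))}.
(P \land ((R \leftrightarrow (\lnot S \land S)) \land \lnot (\lnot ((R \leftrightarrow Q) \land S) \land (Q \lor R)))): α-rule — add P, ((R \leftrightarrow (\lnot S \land S)) \land \lnot (\lnot ((R \leftrightarrow Q) \land S) \land (Q \lor R))).
((R \leftrightarrow (\lnot S \land S)) \land \lnot (\lnot ((R \leftrightarrow Q) \land S) \land (Q \lor R))): α-rule — add (R \leftrightarrow (\lnot S \land S)), \lnot (\lnot ((R \leftrightarrow Q) \land S) \land (Q \lor R)).
(R \leftrightarrow (\lnot S \land S)): β-rule — branch into R, (\lnot S \land S)  //  \lnot R, \lnot (\lnot S \land S).
  branch 1 (add R, (\lnot S \land S)):
    (\lnot S \land S): α-rule — add \lnot S, S.
    × closes — contains both S and \lnot S.
  branch 2 (add \lnot R, \lnot (\lnot S \land S)):
    \lnot (\lnot ((R \leftrightarrow Q) \land S) \land (Q \lor R)): β-rule — branch into \lnot \lnot ((R \leftrightarrow Q) \land S)  //  \lnot (Q \lor R).
      branch 2.1 (add \lnot \lnot ((R \leftrightarrow Q) \land S)):
        \lnot \lnot ((R \leftrightarrow Q) \land S): α-rule — add (R \leftrightarrow Q), S.
        \lnot (\lnot S \land S): β-rule — branch into \lnot \lnot S  //  \lnot S.
          branch 2.1.1 (add \lnot \lnot S):
            (R \leftrightarrow Q): β-rule — branch into R, Q  //  \lnot R, \lnot Q.
              branch 2.1.1.1 (add R, Q):
                × closes — contains both R and \lnot R.
              branch 2.1.1.2 (add \lnot R, \lnot Q):
                ○ open, literals {P=T, Q=F, R=F, S=T}.
          branch 2.1.2 (add \lnot S):
            × closes — contains both S and \lnot S.
      branch 2.2 (add \lnot (Q \lor R)):
        \lnot (Q \lor R): α-rule — add \lnot Q, \lnot R.
        \lnot (\lnot S \land S): β-rule — branch into \lnot \lnot S  //  \lnot S.
          branch 2.2.1 (add \lnot \lnot S):
            ○ open, literals {P=T, Q=F, R=F, S=T}.
          branch 2.2.2 (add \lnot S):
            ○ open, literals {P=T, Q=F, R=F, S=F}.
3 branches closed, 3 open.
Each open branch fixes some atoms; the unmentioned ones are free. Counting distinct full assignments: branch {P=T, Q=F, R=F, S=T} (none free) contributes 1 new; branch {P=T, Q=F, R=F, S=T} (none free) contributes 0 new; branch {P=T, Q=F, R=F, S=F} (none free) contributes 1 new. Total: 2.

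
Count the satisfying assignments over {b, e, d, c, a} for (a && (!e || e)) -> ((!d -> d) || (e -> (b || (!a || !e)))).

30

Initial set: {((a && (!e || e)) -> ((!d -> d) || (e -> (b || (!a || !e)))))}.
((a && (!e || e)) -> ((!d -> d) || (e -> (b || (!a || !e))))): β-rule — branch into !(a && (!e || e))  //  ((!d -> d) || (e -> (b || (!a || !e)))).
  branch 1 (add !(a && (!e || e))):
    !(a && (!e || e)): β-rule — branch into !a  //  !(!e || e).
      branch 1.1 (add !a):
        ○ open, literals {a=false}.
      branch 1.2 (add !(!e || e)):
        !(!e || e): α-rule — add !!e, !e.
        × closes — contains both e and !e.
  branch 2 (add ((!d -> d) || (e -> (b || (!a || !e))))):
    ((!d -> d) || (e -> (b || (!a || !e)))): β-rule — branch into (!d -> d)  //  (e -> (b || (!a || !e))).
      branch 2.1 (add (!d -> d)):
        (!d -> d): β-rule — branch into !!d  //  d.
          branch 2.1.1 (add !!d):
            ○ open, literals {d=true}.
          branch 2.1.2 (add d):
            ○ open, literals {d=true}.
      branch 2.2 (add (e -> (b || (!a || !e)))):
        (e -> (b || (!a || !e))): β-rule — branch into !e  //  (b || (!a || !e)).
          branch 2.2.1 (add !e):
            ○ open, literals {e=false}.
          branch 2.2.2 (add (b || (!a || !e))):
            (b || (!a || !e)): β-rule — branch into b  //  (!a || !e).
              branch 2.2.2.1 (add b):
                ○ open, literals {b=true}.
              branch 2.2.2.2 (add (!a || !e)):
                (!a || !e): β-rule — branch into !a  //  !e.
                  branch 2.2.2.2.1 (add !a):
                    ○ open, literals {a=false}.
                  branch 2.2.2.2.2 (add !e):
                    ○ open, literals {e=false}.
1 branch closed, 7 open.
Each open branch fixes some atoms; the unmentioned ones are free. Counting distinct full assignments: branch {a=false} (b, e, d, c) contributes 16 new; branch {d=true} (b, e, c, a) contributes 8 new; branch {d=true} (b, e, c, a) contributes 0 new; branch {e=false} (b, d, c, a) contributes 4 new; branch {b=true} (e, d, c, a) contributes 2 new; branch {a=false} (b, e, d, c) contributes 0 new; branch {e=false} (b, d, c, a) contributes 0 new. Total: 30.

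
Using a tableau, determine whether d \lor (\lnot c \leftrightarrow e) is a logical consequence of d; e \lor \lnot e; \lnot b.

Yes

Initial set: {d; (e \lor \lnot e); \lnot b; \lnot (d \lor (\lnot c \leftrightarrow e))}.
\lnot (d \lor (\lnot c \leftrightarrow e)): α-rule — add \lnot d, \lnot (\lnot c \leftrightarrow e).
× closes — contains both d and \lnot d.
All 1 branch closes.
Every branch closed, so the premises entail the conclusion.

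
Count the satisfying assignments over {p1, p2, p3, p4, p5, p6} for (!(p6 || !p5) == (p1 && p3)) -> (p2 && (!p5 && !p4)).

30

Initial set: {T ((!(p6 || !p5) == (p1 && p3)) -> (p2 && (!p5 && !p4)))}.
T ((!(p6 || !p5) == (p1 && p3)) -> (p2 && (!p5 && !p4))): β-rule — branch into F (!(p6 || !p5) == (p1 && p3))  //  T (p2 && (!p5 && !p4)).
  branch 1 (add F (!(p6 || !p5) == (p1 && p3))):
    F (!(p6 || !p5) == (p1 && p3)): β-rule — branch into T !(p6 || !p5), F (p1 && p3)  //  F !(p6 || !p5), T (p1 && p3).
      branch 1.1 (add T !(p6 || !p5), F (p1 && p3)):
        T !(p6 || !p5): α-rule — add F p6, F !p5.
        F (p1 && p3): β-rule — branch into F p1  //  F p3.
          branch 1.1.1 (add F p1):
            ○ open, literals {p1=F, p5=T, p6=F}.
          branch 1.1.2 (add F p3):
            ○ open, literals {p3=F, p5=T, p6=F}.
      branch 1.2 (add F !(p6 || !p5), T (p1 && p3)):
        T (p1 && p3): α-rule — add T p1, T p3.
        F !(p6 || !p5): β-rule — branch into T p6  //  T !p5.
          branch 1.2.1 (add T p6):
            ○ open, literals {p1=T, p3=T, p6=T}.
          branch 1.2.2 (add T !p5):
            ○ open, literals {p1=T, p3=T, p5=F}.
  branch 2 (add T (p2 && (!p5 && !p4))):
    T (p2 && (!p5 && !p4)): α-rule — add T p2, T (!p5 && !p4).
    T (!p5 && !p4): α-rule — add T !p5, T !p4.
    ○ open, literals {p2=T, p4=F, p5=F}.
0 branches closed, 5 open.
Each open branch fixes some atoms; the unmentioned ones are free. Counting distinct full assignments: branch {p1=F, p5=T, p6=F} (p2, p3, p4) contributes 8 new; branch {p3=F, p5=T, p6=F} (p1, p2, p4) contributes 4 new; branch {p1=T, p3=T, p6=T} (p2, p4, p5) contributes 8 new; branch {p1=T, p3=T, p5=F} (p2, p4, p6) contributes 4 new; branch {p2=T, p4=F, p5=F} (p1, p3, p6) contributes 6 new. Total: 30.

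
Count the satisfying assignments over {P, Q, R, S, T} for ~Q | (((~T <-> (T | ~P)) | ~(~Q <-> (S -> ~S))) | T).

Initial set: {(~Q | (((~T <-> (T | ~P)) | ~(~Q <-> (S -> ~S))) | T))}.
(~Q | (((~T <-> (T | ~P)) | ~(~Q <-> (S -> ~S))) | T)): β-rule — branch into ~Q  //  (((~T <-> (T | ~P)) | ~(~Q <-> (S -> ~S))) | T).
  branch 1 (add ~Q):
    ○ open, literals {Q=false}.
  branch 2 (add (((~T <-> (T | ~P)) | ~(~Q <-> (S -> ~S))) | T)):
    (((~T <-> (T | ~P)) | ~(~Q <-> (S -> ~S))) | T): β-rule — branch into ((~T <-> (T | ~P)) | ~(~Q <-> (S -> ~S)))  //  T.
      branch 2.1 (add ((~T <-> (T | ~P)) | ~(~Q <-> (S -> ~S)))):
        ((~T <-> (T | ~P)) | ~(~Q <-> (S -> ~S))): β-rule — branch into (~T <-> (T | ~P))  //  ~(~Q <-> (S -> ~S)).
          branch 2.1.1 (add (~T <-> (T | ~P))):
            (~T <-> (T | ~P)): β-rule — branch into ~T, (T | ~P)  //  ~~T, ~(T | ~P).
              branch 2.1.1.1 (add ~T, (T | ~P)):
                (T | ~P): β-rule — branch into T  //  ~P.
                  branch 2.1.1.1.1 (add T):
                    × closes — contains both T and ~T.
                  branch 2.1.1.1.2 (add ~P):
                    ○ open, literals {P=false, T=false}.
              branch 2.1.1.2 (add ~~T, ~(T | ~P)):
                ~(T | ~P): α-rule — add ~T, ~~P.
                × closes — contains both T and ~T.
          branch 2.1.2 (add ~(~Q <-> (S -> ~S))):
            ~(~Q <-> (S -> ~S)): β-rule — branch into ~Q, ~(S -> ~S)  //  ~~Q, (S -> ~S).
              branch 2.1.2.1 (add ~Q, ~(S -> ~S)):
                ~(S -> ~S): α-rule — add S, ~~S.
                ○ open, literals {Q=false, S=true}.
              branch 2.1.2.2 (add ~~Q, (S -> ~S)):
                (S -> ~S): β-rule — branch into ~S  //  ~S.
                  branch 2.1.2.2.1 (add ~S):
                    ○ open, literals {Q=true, S=false}.
                  branch 2.1.2.2.2 (add ~S):
                    ○ open, literals {Q=true, S=false}.
      branch 2.2 (add T):
        ○ open, literals {T=true}.
2 branches closed, 6 open.
Each open branch fixes some atoms; the unmentioned ones are free. Counting distinct full assignments: branch {Q=false} (P, R, S, T) contributes 16 new; branch {P=false, T=false} (Q, R, S) contributes 4 new; branch {Q=false, S=true} (P, R, T) contributes 0 new; branch {Q=true, S=false} (P, R, T) contributes 6 new; branch {Q=true, S=false} (P, R, T) contributes 0 new; branch {T=true} (P, Q, R, S) contributes 4 new. Total: 30.

30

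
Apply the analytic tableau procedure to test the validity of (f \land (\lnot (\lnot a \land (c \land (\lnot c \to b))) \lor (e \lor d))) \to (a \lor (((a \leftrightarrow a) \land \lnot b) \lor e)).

Assume the negation and expand:
Initial set: {F ((f \land (\lnot (\lnot a \land (c \land (\lnot c \to b))) \lor (e \lor d))) \to (a \lor (((a \leftrightarrow a) \land \lnot b) \lor e)))}.
F ((f \land (\lnot (\lnot a \land (c \land (\lnot c \to b))) \lor (e \lor d))) \to (a \lor (((a \leftrightarrow a) \land \lnot b) \lor e))): α-rule — add T (f \land (\lnot (\lnot a \land (c \land (\lnot c \to b))) \lor (e \lor d))), F (a \lor (((a \leftrightarrow a) \land \lnot b) \lor e)).
T (f \land (\lnot (\lnot a \land (c \land (\lnot c \to b))) \lor (e \lor d))): α-rule — add T f, T (\lnot (\lnot a \land (c \land (\lnot c \to b))) \lor (e \lor d)).
F (a \lor (((a \leftrightarrow a) \land \lnot b) \lor e)): α-rule — add F a, F (((a \leftrightarrow a) \land \lnot b) \lor e).
F (((a \leftrightarrow a) \land \lnot b) \lor e): α-rule — add F ((a \leftrightarrow a) \land \lnot b), F e.
T (\lnot (\lnot a \land (c \land (\lnot c \to b))) \lor (e \lor d)): β-rule — branch into T \lnot (\lnot a \land (c \land (\lnot c \to b)))  //  T (e \lor d).
  branch 1 (add T \lnot (\lnot a \land (c \land (\lnot c \to b)))):
    F ((a \leftrightarrow a) \land \lnot b): β-rule — branch into F (a \leftrightarrow a)  //  F \lnot b.
      branch 1.1 (add F (a \leftrightarrow a)):
        T \lnot (\lnot a \land (c \land (\lnot c \to b))): β-rule — branch into F \lnot a  //  F (c \land (\lnot c \to b)).
          branch 1.1.1 (add F \lnot a):
            × closes — contains both a and \lnot a.
          branch 1.1.2 (add F (c \land (\lnot c \to b))):
            F (a \leftrightarrow a): β-rule — branch into T a, F a  //  F a, T a.
              branch 1.1.2.1 (add T a, F a):
                × closes — contains both a and \lnot a.
              branch 1.1.2.2 (add F a, T a):
                × closes — contains both a and \lnot a.
      branch 1.2 (add F \lnot b):
        T \lnot (\lnot a \land (c \land (\lnot c \to b))): β-rule — branch into F \lnot a  //  F (c \land (\lnot c \to b)).
          branch 1.2.1 (add F \lnot a):
            × closes — contains both a and \lnot a.
          branch 1.2.2 (add F (c \land (\lnot c \to b))):
            F (c \land (\lnot c \to b)): β-rule — branch into F c  //  F (\lnot c \to b).
              branch 1.2.2.1 (add F c):
                ○ open, literals {a=false, b=true, c=false, e=false, f=true}.
              branch 1.2.2.2 (add F (\lnot c \to b)):
                F (\lnot c \to b): α-rule — add T \lnot c, F b.
                × closes — contains both b and \lnot b.
  branch 2 (add T (e \lor d)):
    F ((a \leftrightarrow a) \land \lnot b): β-rule — branch into F (a \leftrightarrow a)  //  F \lnot b.
      branch 2.1 (add F (a \leftrightarrow a)):
        T (e \lor d): β-rule — branch into T e  //  T d.
          branch 2.1.1 (add T e):
            × closes — contains both e and \lnot e.
          branch 2.1.2 (add T d):
            F (a \leftrightarrow a): β-rule — branch into T a, F a  //  F a, T a.
              branch 2.1.2.1 (add T a, F a):
                × closes — contains both a and \lnot a.
              branch 2.1.2.2 (add F a, T a):
                × closes — contains both a and \lnot a.
      branch 2.2 (add F \lnot b):
        T (e \lor d): β-rule — branch into T e  //  T d.
          branch 2.2.1 (add T e):
            × closes — contains both e and \lnot e.
          branch 2.2.2 (add T d):
            ○ open, literals {a=false, b=true, d=true, e=false, f=true}.
9 branches closed, 2 open.
An open branch gives a countermodel: a=false, b=true, c=false, e=false, f=true (unmentioned atoms arbitrary); under it the original formula is false.

Not valid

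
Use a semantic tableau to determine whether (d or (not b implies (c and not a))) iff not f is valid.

Assume the negation and expand:
Initial set: {F ((d or (not b implies (c and not a))) iff not f)}.
F ((d or (not b implies (c and not a))) iff not f): β-rule — branch into T (d or (not b implies (c and not a))), F not f  //  F (d or (not b implies (c and not a))), T not f.
  branch 1 (add T (d or (not b implies (c and not a))), F not f):
    T (d or (not b implies (c and not a))): β-rule — branch into T d  //  T (not b implies (c and not a)).
      branch 1.1 (add T d):
        ○ open, literals {d=1, f=1}.
      branch 1.2 (add T (not b implies (c and not a))):
        T (not b implies (c and not a)): β-rule — branch into F not b  //  T (c and not a).
          branch 1.2.1 (add F not b):
            ○ open, literals {b=1, f=1}.
          branch 1.2.2 (add T (c and not a)):
            T (c and not a): α-rule — add T c, T not a.
            ○ open, literals {a=0, c=1, f=1}.
  branch 2 (add F (d or (not b implies (c and not a))), T not f):
    F (d or (not b implies (c and not a))): α-rule — add F d, F (not b implies (c and not a)).
    F (not b implies (c and not a)): α-rule — add T not b, F (c and not a).
    F (c and not a): β-rule — branch into F c  //  F not a.
      branch 2.1 (add F c):
        ○ open, literals {b=0, c=0, d=0, f=0}.
      branch 2.2 (add F not a):
        ○ open, literals {a=1, b=0, d=0, f=0}.
0 branches closed, 5 open.
An open branch gives a countermodel: d=1, f=1 (unmentioned atoms arbitrary); under it the original formula is false.

Not valid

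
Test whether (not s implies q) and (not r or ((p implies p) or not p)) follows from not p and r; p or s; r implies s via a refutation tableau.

Initial set: {(not p and r); (p or s); (r implies s); not ((not s implies q) and (not r or ((p implies p) or not p)))}.
(not p and r): α-rule — add not p, r.
(p or s): β-rule — branch into p  //  s.
  branch 1 (add p):
    × closes — contains both p and not p.
  branch 2 (add s):
    (r implies s): β-rule — branch into not r  //  s.
      branch 2.1 (add not r):
        × closes — contains both r and not r.
      branch 2.2 (add s):
        not ((not s implies q) and (not r or ((p implies p) or not p))): β-rule — branch into not (not s implies q)  //  not (not r or ((p implies p) or not p)).
          branch 2.2.1 (add not (not s implies q)):
            not (not s implies q): α-rule — add not s, not q.
            × closes — contains both s and not s.
          branch 2.2.2 (add not (not r or ((p implies p) or not p))):
            not (not r or ((p implies p) or not p)): α-rule — add not not r, not ((p implies p) or not p).
            not ((p implies p) or not p): α-rule — add not (p implies p), not not p.
            × closes — contains both p and not p.
All 4 branches close.
Every branch closed, so the premises entail the conclusion.

Yes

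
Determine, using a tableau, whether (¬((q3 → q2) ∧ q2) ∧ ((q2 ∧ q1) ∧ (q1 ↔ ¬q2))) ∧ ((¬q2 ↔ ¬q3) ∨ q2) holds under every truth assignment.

Not valid

Assume the negation and expand:
Initial set: {¬((¬((q3 → q2) ∧ q2) ∧ ((q2 ∧ q1) ∧ (q1 ↔ ¬q2))) ∧ ((¬q2 ↔ ¬q3) ∨ q2))}.
¬((¬((q3 → q2) ∧ q2) ∧ ((q2 ∧ q1) ∧ (q1 ↔ ¬q2))) ∧ ((¬q2 ↔ ¬q3) ∨ q2)): β-rule — branch into ¬(¬((q3 → q2) ∧ q2) ∧ ((q2 ∧ q1) ∧ (q1 ↔ ¬q2)))  //  ¬((¬q2 ↔ ¬q3) ∨ q2).
  branch 1 (add ¬(¬((q3 → q2) ∧ q2) ∧ ((q2 ∧ q1) ∧ (q1 ↔ ¬q2)))):
    ¬(¬((q3 → q2) ∧ q2) ∧ ((q2 ∧ q1) ∧ (q1 ↔ ¬q2))): β-rule — branch into ¬¬((q3 → q2) ∧ q2)  //  ¬((q2 ∧ q1) ∧ (q1 ↔ ¬q2)).
      branch 1.1 (add ¬¬((q3 → q2) ∧ q2)):
        ¬¬((q3 → q2) ∧ q2): α-rule — add (q3 → q2), q2.
        (q3 → q2): β-rule — branch into ¬q3  //  q2.
          branch 1.1.1 (add ¬q3):
            ○ open, literals {q2=1, q3=0}.
          branch 1.1.2 (add q2):
            ○ open, literals {q2=1}.
      branch 1.2 (add ¬((q2 ∧ q1) ∧ (q1 ↔ ¬q2))):
        ¬((q2 ∧ q1) ∧ (q1 ↔ ¬q2)): β-rule — branch into ¬(q2 ∧ q1)  //  ¬(q1 ↔ ¬q2).
          branch 1.2.1 (add ¬(q2 ∧ q1)):
            ¬(q2 ∧ q1): β-rule — branch into ¬q2  //  ¬q1.
              branch 1.2.1.1 (add ¬q2):
                ○ open, literals {q2=0}.
              branch 1.2.1.2 (add ¬q1):
                ○ open, literals {q1=0}.
          branch 1.2.2 (add ¬(q1 ↔ ¬q2)):
            ¬(q1 ↔ ¬q2): β-rule — branch into q1, ¬¬q2  //  ¬q1, ¬q2.
              branch 1.2.2.1 (add q1, ¬¬q2):
                ○ open, literals {q1=1, q2=1}.
              branch 1.2.2.2 (add ¬q1, ¬q2):
                ○ open, literals {q1=0, q2=0}.
  branch 2 (add ¬((¬q2 ↔ ¬q3) ∨ q2)):
    ¬((¬q2 ↔ ¬q3) ∨ q2): α-rule — add ¬(¬q2 ↔ ¬q3), ¬q2.
    ¬(¬q2 ↔ ¬q3): β-rule — branch into ¬q2, ¬¬q3  //  ¬¬q2, ¬q3.
      branch 2.1 (add ¬q2, ¬¬q3):
        ○ open, literals {q2=0, q3=1}.
      branch 2.2 (add ¬¬q2, ¬q3):
        × closes — contains both q2 and ¬q2.
1 branch closed, 7 open.
An open branch gives a countermodel: q2=1, q3=0 (unmentioned atoms arbitrary); under it the original formula is false.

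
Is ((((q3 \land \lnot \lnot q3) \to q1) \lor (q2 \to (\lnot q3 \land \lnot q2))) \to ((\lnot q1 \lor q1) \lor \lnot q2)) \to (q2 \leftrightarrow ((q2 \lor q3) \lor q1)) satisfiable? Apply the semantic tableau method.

Satisfiable

Initial set: {(((((q3 \land \lnot \lnot q3) \to q1) \lor (q2 \to (\lnot q3 \land \lnot q2))) \to ((\lnot q1 \lor q1) \lor \lnot q2)) \to (q2 \leftrightarrow ((q2 \lor q3) \lor q1)))}.
(((((q3 \land \lnot \lnot q3) \to q1) \lor (q2 \to (\lnot q3 \land \lnot q2))) \to ((\lnot q1 \lor q1) \lor \lnot q2)) \to (q2 \leftrightarrow ((q2 \lor q3) \lor q1))): β-rule — branch into \lnot ((((q3 \land \lnot \lnot q3) \to q1) \lor (q2 \to (\lnot q3 \land \lnot q2))) \to ((\lnot q1 \lor q1) \lor \lnot q2))  //  (q2 \leftrightarrow ((q2 \lor q3) \lor q1)).
  branch 1 (add \lnot ((((q3 \land \lnot \lnot q3) \to q1) \lor (q2 \to (\lnot q3 \land \lnot q2))) \to ((\lnot q1 \lor q1) \lor \lnot q2))):
    \lnot ((((q3 \land \lnot \lnot q3) \to q1) \lor (q2 \to (\lnot q3 \land \lnot q2))) \to ((\lnot q1 \lor q1) \lor \lnot q2)): α-rule — add (((q3 \land \lnot \lnot q3) \to q1) \lor (q2 \to (\lnot q3 \land \lnot q2))), \lnot ((\lnot q1 \lor q1) \lor \lnot q2).
    \lnot ((\lnot q1 \lor q1) \lor \lnot q2): α-rule — add \lnot (\lnot q1 \lor q1), \lnot \lnot q2.
    \lnot (\lnot q1 \lor q1): α-rule — add \lnot \lnot q1, \lnot q1.
    × closes — contains both q1 and \lnot q1.
  branch 2 (add (q2 \leftrightarrow ((q2 \lor q3) \lor q1))):
    (q2 \leftrightarrow ((q2 \lor q3) \lor q1)): β-rule — branch into q2, ((q2 \lor q3) \lor q1)  //  \lnot q2, \lnot ((q2 \lor q3) \lor q1).
      branch 2.1 (add q2, ((q2 \lor q3) \lor q1)):
        ((q2 \lor q3) \lor q1): β-rule — branch into (q2 \lor q3)  //  q1.
          branch 2.1.1 (add (q2 \lor q3)):
            (q2 \lor q3): β-rule — branch into q2  //  q3.
              branch 2.1.1.1 (add q2):
                ○ open, literals {q2=T}.
              branch 2.1.1.2 (add q3):
                ○ open, literals {q2=T, q3=T}.
          branch 2.1.2 (add q1):
            ○ open, literals {q1=T, q2=T}.
      branch 2.2 (add \lnot q2, \lnot ((q2 \lor q3) \lor q1)):
        \lnot ((q2 \lor q3) \lor q1): α-rule — add \lnot (q2 \lor q3), \lnot q1.
        \lnot (q2 \lor q3): α-rule — add \lnot q2, \lnot q3.
        ○ open, literals {q1=F, q2=F, q3=F}.
1 branch closed, 4 open.
An open branch gives a satisfying assignment: q2=T.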